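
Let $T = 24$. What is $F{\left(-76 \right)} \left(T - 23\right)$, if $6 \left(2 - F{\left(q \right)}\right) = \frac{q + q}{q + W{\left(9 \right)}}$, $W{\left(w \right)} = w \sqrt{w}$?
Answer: $\frac{218}{147} \approx 1.483$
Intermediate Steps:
$W{\left(w \right)} = w^{\frac{3}{2}}$
$F{\left(q \right)} = 2 - \frac{q}{3 \left(27 + q\right)}$ ($F{\left(q \right)} = 2 - \frac{\left(q + q\right) \frac{1}{q + 9^{\frac{3}{2}}}}{6} = 2 - \frac{2 q \frac{1}{q + 27}}{6} = 2 - \frac{2 q \frac{1}{27 + q}}{6} = 2 - \frac{q}{3 \left(27 + q\right)}$)
$F{\left(-76 \right)} \left(T - 23\right) = \frac{162 + 5 \left(-76\right)}{3 \left(27 - 76\right)} \left(24 - 23\right) = \frac{162 - 380}{3 \left(-49\right)} \left(24 - 23\right) = \frac{1}{3} \left(- \frac{1}{49}\right) \left(-218\right) 1 = \frac{218}{147} \cdot 1 = \frac{218}{147}$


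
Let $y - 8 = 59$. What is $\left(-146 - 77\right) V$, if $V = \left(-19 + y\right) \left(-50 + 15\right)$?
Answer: $374640$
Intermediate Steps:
$y = 67$ ($y = 8 + 59 = 67$)
$V = -1680$ ($V = \left(-19 + 67\right) \left(-50 + 15\right) = 48 \left(-35\right) = -1680$)
$\left(-146 - 77\right) V = \left(-146 - 77\right) \left(-1680\right) = \left(-223\right) \left(-1680\right) = 374640$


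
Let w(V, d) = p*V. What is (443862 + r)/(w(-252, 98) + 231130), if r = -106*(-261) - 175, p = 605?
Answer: 471353/78670 ≈ 5.9915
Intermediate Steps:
w(V, d) = 605*V
r = 27491 (r = 27666 - 175 = 27491)
(443862 + r)/(w(-252, 98) + 231130) = (443862 + 27491)/(605*(-252) + 231130) = 471353/(-152460 + 231130) = 471353/78670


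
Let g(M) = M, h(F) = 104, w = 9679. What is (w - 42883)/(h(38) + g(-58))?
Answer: -16602/23 ≈ -721.83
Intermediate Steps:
(w - 42883)/(h(38) + g(-58)) = (9679 - 42883)/(104 - 58) = -33204/46 = -33204*1/46 = -16602/23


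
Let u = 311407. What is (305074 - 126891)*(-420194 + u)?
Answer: -19383994021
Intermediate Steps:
(305074 - 126891)*(-420194 + u) = (305074 - 126891)*(-420194 + 311407) = 178183*(-108787) = -19383994021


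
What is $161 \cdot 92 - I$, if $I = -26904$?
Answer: $41716$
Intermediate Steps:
$161 \cdot 92 - I = 161 \cdot 92 - -26904 = 14812 + 26904 = 41716$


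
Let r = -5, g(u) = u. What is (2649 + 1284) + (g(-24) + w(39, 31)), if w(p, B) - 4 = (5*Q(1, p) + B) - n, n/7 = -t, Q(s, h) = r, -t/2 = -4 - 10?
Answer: 4115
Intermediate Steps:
t = 28 (t = -2*(-4 - 10) = -2*(-14) = 28)
Q(s, h) = -5
n = -196 (n = 7*(-1*28) = 7*(-28) = -196)
w(p, B) = 175 + B (w(p, B) = 4 + ((5*(-5) + B) - 1*(-196)) = 4 + ((-25 + B) + 196) = 4 + (171 + B) = 175 + B)
(2649 + 1284) + (g(-24) + w(39, 31)) = (2649 + 1284) + (-24 + (175 + 31)) = 3933 + (-24 + 206) = 3933 + 182 = 4115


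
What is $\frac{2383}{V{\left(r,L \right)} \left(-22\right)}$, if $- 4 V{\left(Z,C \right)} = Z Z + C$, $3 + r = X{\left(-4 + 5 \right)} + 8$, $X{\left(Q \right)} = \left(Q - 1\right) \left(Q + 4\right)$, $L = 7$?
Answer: $\frac{2383}{176} \approx 13.54$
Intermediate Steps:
$X{\left(Q \right)} = \left(-1 + Q\right) \left(4 + Q\right)$
$r = 5$ ($r = -3 + \left(\left(-4 + \left(-4 + 5\right)^{2} + 3 \left(-4 + 5\right)\right) + 8\right) = -3 + \left(\left(-4 + 1^{2} + 3 \cdot 1\right) + 8\right) = -3 + \left(\left(-4 + 1 + 3\right) + 8\right) = -3 + \left(0 + 8\right) = -3 + 8 = 5$)
$V{\left(Z,C \right)} = - \frac{C}{4} - \frac{Z^{2}}{4}$ ($V{\left(Z,C \right)} = - \frac{Z Z + C}{4} = - \frac{Z^{2} + C}{4} = - \frac{C + Z^{2}}{4} = - \frac{C}{4} - \frac{Z^{2}}{4}$)
$\frac{2383}{V{\left(r,L \right)} \left(-22\right)} = \frac{2383}{\left(\left(- \frac{1}{4}\right) 7 - \frac{5^{2}}{4}\right) \left(-22\right)} = \frac{2383}{\left(- \frac{7}{4} - \frac{25}{4}\right) \left(-22\right)} = \frac{2383}{\left(-8\right) \left(-22\right)} = \frac{2383}{176}$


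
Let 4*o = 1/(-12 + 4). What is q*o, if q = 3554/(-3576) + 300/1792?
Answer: 165499/6408192 ≈ 0.025826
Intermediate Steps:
q = -165499/200256 (q = 3554*(-1/3576) + 300*(1/1792) = -1777/1788 + 75/448 = -165499/200256 ≈ -0.82644)
o = -1/32 (o = 1/(4*(-12 + 4)) = (¼)/(-8) = (¼)*(-⅛) = -1/32 ≈ -0.031250)
q*o = -165499/200256*(-1/32) = 165499/6408192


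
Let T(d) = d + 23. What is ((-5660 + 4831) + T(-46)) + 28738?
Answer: 27886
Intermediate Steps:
T(d) = 23 + d
((-5660 + 4831) + T(-46)) + 28738 = ((-5660 + 4831) + (23 - 46)) + 28738 = (-829 - 23) + 28738 = -852 + 28738 = 27886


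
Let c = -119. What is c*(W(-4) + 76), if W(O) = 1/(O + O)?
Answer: -72233/8 ≈ -9029.1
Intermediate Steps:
W(O) = 1/(2*O)
c*(W(-4) + 76) = -119*((½)/(-4) + 76) = -119*((½)*(-¼) + 76) = -119*(-⅛ + 76) = -119*607/8 = -72233/8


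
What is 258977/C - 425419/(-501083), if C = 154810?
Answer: 195628087481/77572659230 ≈ 2.5219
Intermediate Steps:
258977/C - 425419/(-501083) = 258977/154810 - 425419/(-501083) = 258977*(1/154810) - 425419*(-1/501083) = 258977/154810 + 425419/501083 = 195628087481/77572659230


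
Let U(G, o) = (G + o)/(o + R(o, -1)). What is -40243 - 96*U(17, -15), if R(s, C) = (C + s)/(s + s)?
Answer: -8729851/217 ≈ -40230.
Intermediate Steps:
R(s, C) = (C + s)/(2*s) (R(s, C) = (C + s)/((2*s)) = (C + s)*(1/(2*s)) = (C + s)/(2*s))
U(G, o) = (G + o)/(o + (-1 + o)/(2*o))
-40243 - 96*U(17, -15) = -40243 - 96*2*(-15)*(17 - 15)/(-1 - 15 + 2*(-15)²) = -40243 - 96*2*(-15)*2/(-1 - 15 + 2*225) = -40243 - 96*2*(-15)*2/(-1 - 15 + 450) = -40243 - 96*2*(-15)*2/434 = -40243 - 96*2*(-15)*(1/434)*2 = -40243 - 96*(-30)/217 = -40243 - 1*(-2880/217) = -40243 + 2880/217 = -8729851/217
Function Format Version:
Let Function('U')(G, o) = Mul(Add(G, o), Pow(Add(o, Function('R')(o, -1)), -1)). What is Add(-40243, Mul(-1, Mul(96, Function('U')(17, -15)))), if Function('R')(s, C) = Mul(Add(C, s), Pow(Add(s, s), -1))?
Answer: Rational(-8729851, 217) ≈ -40230.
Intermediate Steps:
Function('R')(s, C) = Mul(Rational(1, 2), Pow(s, -1), Add(C, s)) (Function('R')(s, C) = Mul(Add(C, s), Pow(Mul(2, s), -1)) = Mul(Add(C, s), Mul(Rational(1, 2), Pow(s, -1))) = Mul(Rational(1, 2), Pow(s, -1), Add(C, s)))
Function('U')(G, o) = Mul(Pow(Add(o, Mul(Rational(1, 2), Pow(o, -1), Add(-1, o))), -1), Add(G, o)) (Function('U')(G, o) = Mul(Add(G, o), Pow(Add(o, Mul(Rational(1, 2), Pow(o, -1), Add(-1, o))), -1)) = Mul(Pow(Add(o, Mul(Rational(1, 2), Pow(o, -1), Add(-1, o))), -1), Add(G, o)))
Add(-40243, Mul(-1, Mul(96, Function('U')(17, -15)))) = Add(-40243, Mul(-1, Mul(96, Mul(2, -15, Pow(Add(-1, -15, Mul(2, Pow(-15, 2))), -1), Add(17, -15))))) = Add(-40243, Mul(-1, Mul(96, Mul(2, -15, Pow(Add(-1, -15, Mul(2, 225)), -1), 2)))) = Add(-40243, Mul(-1, Mul(96, Mul(2, -15, Pow(Add(-1, -15, 450), -1), 2)))) = Add(-40243, Mul(-1, Mul(96, Mul(2, -15, Pow(434, -1), 2)))) = Add(-40243, Mul(-1, Mul(96, Mul(2, -15, Rational(1, 434), 2)))) = Add(-40243, Mul(-1, Mul(96, Rational(-30, 217)))) = Add(-40243, Mul(-1, Rational(-2880, 217))) = Add(-40243, Rational(2880, 217)) = Rational(-8729851, 217)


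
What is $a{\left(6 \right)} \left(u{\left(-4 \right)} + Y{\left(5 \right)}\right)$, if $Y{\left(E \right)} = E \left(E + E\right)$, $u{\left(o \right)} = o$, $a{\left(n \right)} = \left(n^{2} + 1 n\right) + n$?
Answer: $2208$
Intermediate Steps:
$a{\left(n \right)} = n^{2} + 2 n$ ($a{\left(n \right)} = \left(n^{2} + n\right) + n = \left(n + n^{2}\right) + n = n^{2} + 2 n$)
$Y{\left(E \right)} = 2 E^{2}$ ($Y{\left(E \right)} = E 2 E = 2 E^{2}$)
$a{\left(6 \right)} \left(u{\left(-4 \right)} + Y{\left(5 \right)}\right) = 6 \left(2 + 6\right) \left(-4 + 2 \cdot 5^{2}\right) = 6 \cdot 8 \left(-4 + 2 \cdot 25\right) = 48 \left(-4 + 50\right) = 48 \cdot 46 = 2208$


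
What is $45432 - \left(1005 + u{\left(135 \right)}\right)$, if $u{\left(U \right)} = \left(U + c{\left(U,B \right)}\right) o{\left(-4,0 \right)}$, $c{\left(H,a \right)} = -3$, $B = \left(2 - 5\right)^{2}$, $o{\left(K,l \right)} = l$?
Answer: $44427$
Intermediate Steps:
$B = 9$ ($B = \left(-3\right)^{2} = 9$)
$u{\left(U \right)} = 0$ ($u{\left(U \right)} = \left(U - 3\right) 0 = \left(-3 + U\right) 0 = 0$)
$45432 - \left(1005 + u{\left(135 \right)}\right) = 45432 - 1005 = 44427$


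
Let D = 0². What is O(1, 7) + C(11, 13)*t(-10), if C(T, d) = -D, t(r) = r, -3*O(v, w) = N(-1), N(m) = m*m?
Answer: -⅓ ≈ -0.33333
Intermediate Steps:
N(m) = m²
O(v, w) = -⅓ (O(v, w) = -⅓*(-1)² = -⅓*1 = -⅓)
D = 0
C(T, d) = 0 (C(T, d) = -1*0 = 0)
O(1, 7) + C(11, 13)*t(-10) = -⅓ + 0*(-10) = -⅓ + 0 = -⅓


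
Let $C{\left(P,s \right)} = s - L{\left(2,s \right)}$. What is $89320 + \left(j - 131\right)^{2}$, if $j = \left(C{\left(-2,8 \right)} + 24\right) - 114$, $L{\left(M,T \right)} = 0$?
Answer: $134689$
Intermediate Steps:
$C{\left(P,s \right)} = s$ ($C{\left(P,s \right)} = s - 0 = s + 0 = s$)
$j = -82$ ($j = \left(8 + 24\right) - 114 = 32 - 114 = -82$)
$89320 + \left(j - 131\right)^{2} = 89320 + \left(-82 - 131\right)^{2} = 89320 + \left(-213\right)^{2} = 89320 + 45369 = 134689$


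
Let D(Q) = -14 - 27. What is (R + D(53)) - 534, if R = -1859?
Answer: -2434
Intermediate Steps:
D(Q) = -41
(R + D(53)) - 534 = (-1859 - 41) - 534 = -1900 - 534 = -2434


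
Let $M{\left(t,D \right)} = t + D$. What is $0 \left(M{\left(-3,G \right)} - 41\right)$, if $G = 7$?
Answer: $0$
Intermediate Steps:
$M{\left(t,D \right)} = D + t$
$0 \left(M{\left(-3,G \right)} - 41\right) = 0 \left(\left(7 - 3\right) - 41\right) = 0 \left(4 - 41\right) = 0 \left(-37\right) = 0$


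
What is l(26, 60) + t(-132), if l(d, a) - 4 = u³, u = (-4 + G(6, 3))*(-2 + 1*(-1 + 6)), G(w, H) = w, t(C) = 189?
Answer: 409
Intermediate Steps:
u = 6 (u = (-4 + 6)*(-2 + 1*(-1 + 6)) = 2*(-2 + 1*5) = 2*(-2 + 5) = 2*3 = 6)
l(d, a) = 220 (l(d, a) = 4 + 6³ = 4 + 216 = 220)
l(26, 60) + t(-132) = 220 + 189 = 409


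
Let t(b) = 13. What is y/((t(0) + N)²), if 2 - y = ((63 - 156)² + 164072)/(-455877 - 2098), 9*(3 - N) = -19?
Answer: 88182351/12167937775 ≈ 0.0072471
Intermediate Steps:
N = 46/9 (N = 3 - ⅑*(-19) = 3 + 19/9 = 46/9 ≈ 5.1111)
y = 1088671/457975 (y = 2 - ((63 - 156)² + 164072)/(-455877 - 2098) = 2 - ((-93)² + 164072)/(-457975) = 2 - (8649 + 164072)*(-1)/457975 = 2 - 172721*(-1)/457975 = 2 - 1*(-172721/457975) = 2 + 172721/457975 = 1088671/457975 ≈ 2.3771)
y/((t(0) + N)²) = 1088671/(457975*((13 + 46/9)²)) = 1088671/(457975*((163/9)²)) = 1088671/(457975*(26569/81)) = (1088671/457975)*(81/26569) = 88182351/12167937775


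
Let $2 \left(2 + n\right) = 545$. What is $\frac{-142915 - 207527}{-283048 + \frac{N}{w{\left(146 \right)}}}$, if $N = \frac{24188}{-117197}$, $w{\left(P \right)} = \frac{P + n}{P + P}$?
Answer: $\frac{17105967822321}{13816301856820} \approx 1.2381$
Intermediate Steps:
$n = \frac{541}{2}$ ($n = -2 + \frac{1}{2} \cdot 545 = -2 + \frac{545}{2} = \frac{541}{2} \approx 270.5$)
$w{\left(P \right)} = \frac{\frac{541}{2} + P}{2 P}$ ($w{\left(P \right)} = \frac{P + \frac{541}{2}}{P + P} = \frac{\frac{541}{2} + P}{2 P}$)
$N = - \frac{24188}{117197}$ ($N = 24188 \left(- \frac{1}{117197}\right) = - \frac{24188}{117197} \approx -0.20639$)
$\frac{-142915 - 207527}{-283048 + \frac{N}{w{\left(146 \right)}}} = \frac{-142915 - 207527}{-283048 - \frac{24188}{117197 \frac{541 + 2 \cdot 146}{4 \cdot 146}}} = - \frac{350442}{-283048 - \frac{24188}{117197 \cdot \frac{1}{4} \cdot \frac{1}{146} \left(541 + 292\right)}} = - \frac{350442}{-283048 - \frac{24188}{117197 \cdot \frac{1}{4} \cdot \frac{1}{146} \cdot 833}} = - \frac{350442}{-283048 - \frac{24188}{117197 \cdot \frac{833}{584}}} = - \frac{350442}{-283048 - \frac{14125792}{97625101}} = - \frac{350442}{- \frac{27632603713640}{97625101}} = \left(-350442\right) \left(- \frac{97625101}{27632603713640}\right) = \frac{17105967822321}{13816301856820}$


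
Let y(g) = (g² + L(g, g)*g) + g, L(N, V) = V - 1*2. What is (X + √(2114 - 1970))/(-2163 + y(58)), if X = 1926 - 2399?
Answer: -461/4507 ≈ -0.10229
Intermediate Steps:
L(N, V) = -2 + V (L(N, V) = V - 2 = -2 + V)
X = -473
y(g) = g + g² + g*(-2 + g) (y(g) = (g² + (-2 + g)*g) + g = (g² + g*(-2 + g)) + g = g + g² + g*(-2 + g))
(X + √(2114 - 1970))/(-2163 + y(58)) = (-473 + √(2114 - 1970))/(-2163 + 58*(-1 + 2*58)) = (-473 + √144)/(-2163 + 58*(-1 + 116)) = (-473 + 12)/(-2163 + 58*115) = -461/(-2163 + 6670) = -461/4507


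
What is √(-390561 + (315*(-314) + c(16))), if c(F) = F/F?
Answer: I*√489470 ≈ 699.62*I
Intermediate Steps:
c(F) = 1
√(-390561 + (315*(-314) + c(16))) = √(-390561 + (315*(-314) + 1)) = √(-390561 + (-98910 + 1)) = √(-390561 - 98909) = √(-489470) = I*√489470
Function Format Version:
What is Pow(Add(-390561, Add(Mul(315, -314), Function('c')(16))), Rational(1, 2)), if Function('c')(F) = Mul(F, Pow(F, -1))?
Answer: Mul(I, Pow(489470, Rational(1, 2))) ≈ Mul(699.62, I)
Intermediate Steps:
Function('c')(F) = 1
Pow(Add(-390561, Add(Mul(315, -314), Function('c')(16))), Rational(1, 2)) = Pow(Add(-390561, Add(Mul(315, -314), 1)), Rational(1, 2)) = Pow(Add(-390561, Add(-98910, 1)), Rational(1, 2)) = Pow(Add(-390561, -98909), Rational(1, 2)) = Pow(-489470, Rational(1, 2)) = Mul(I, Pow(489470, Rational(1, 2)))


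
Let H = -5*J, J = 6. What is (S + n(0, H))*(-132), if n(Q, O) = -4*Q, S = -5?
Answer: 660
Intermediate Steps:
H = -30 (H = -5*6 = -30)
(S + n(0, H))*(-132) = (-5 - 4*0)*(-132) = (-5 + 0)*(-132) = -5*(-132) = 660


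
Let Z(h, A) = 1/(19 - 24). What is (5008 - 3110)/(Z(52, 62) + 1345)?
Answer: 4745/3362 ≈ 1.4114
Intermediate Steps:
Z(h, A) = -⅕ (Z(h, A) = 1/(-5) = -⅕)
(5008 - 3110)/(Z(52, 62) + 1345) = (5008 - 3110)/(-⅕ + 1345) = 1898/(6724/5) = 1898*(5/6724) = 4745/3362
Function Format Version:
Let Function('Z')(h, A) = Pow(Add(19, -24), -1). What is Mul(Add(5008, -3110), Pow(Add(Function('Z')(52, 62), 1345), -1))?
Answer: Rational(4745, 3362) ≈ 1.4114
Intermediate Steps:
Function('Z')(h, A) = Rational(-1, 5) (Function('Z')(h, A) = Pow(-5, -1) = Rational(-1, 5))
Mul(Add(5008, -3110), Pow(Add(Function('Z')(52, 62), 1345), -1)) = Mul(Add(5008, -3110), Pow(Add(Rational(-1, 5), 1345), -1)) = Mul(1898, Pow(Rational(6724, 5), -1)) = Mul(1898, Rational(5, 6724)) = Rational(4745, 3362)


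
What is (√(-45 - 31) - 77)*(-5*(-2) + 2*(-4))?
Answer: -154 + 4*I*√19 ≈ -154.0 + 17.436*I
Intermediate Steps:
(√(-45 - 31) - 77)*(-5*(-2) + 2*(-4)) = (√(-76) - 77)*(10 - 8) = (2*I*√19 - 77)*2 = (-77 + 2*I*√19)*2 = -154 + 4*I*√19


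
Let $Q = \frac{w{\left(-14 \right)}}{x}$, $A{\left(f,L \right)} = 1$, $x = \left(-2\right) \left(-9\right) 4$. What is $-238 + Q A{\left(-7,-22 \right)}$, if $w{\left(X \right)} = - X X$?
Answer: $- \frac{4333}{18} \approx -240.72$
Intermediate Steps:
$x = 72$ ($x = 18 \cdot 4 = 72$)
$w{\left(X \right)} = - X^{2}$
$Q = - \frac{49}{18}$ ($Q = \frac{\left(-1\right) \left(-14\right)^{2}}{72} = \left(-1\right) 196 \cdot \frac{1}{72} = \left(-196\right) \frac{1}{72} = - \frac{49}{18} \approx -2.7222$)
$-238 + Q A{\left(-7,-22 \right)} = -238 - \frac{49}{18} = - \frac{4333}{18}$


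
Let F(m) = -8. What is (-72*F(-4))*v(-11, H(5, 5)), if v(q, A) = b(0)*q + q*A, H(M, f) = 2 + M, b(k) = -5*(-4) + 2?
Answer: -183744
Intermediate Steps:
b(k) = 22 (b(k) = 20 + 2 = 22)
v(q, A) = 22*q + A*q (v(q, A) = 22*q + q*A = 22*q + A*q)
(-72*F(-4))*v(-11, H(5, 5)) = (-72*(-8))*(-11*(22 + (2 + 5))) = 576*(-11*(22 + 7)) = 576*(-11*29) = 576*(-319) = -183744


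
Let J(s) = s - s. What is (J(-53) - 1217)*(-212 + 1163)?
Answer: -1157367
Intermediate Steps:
J(s) = 0
(J(-53) - 1217)*(-212 + 1163) = (0 - 1217)*(-212 + 1163) = -1217*951 = -1157367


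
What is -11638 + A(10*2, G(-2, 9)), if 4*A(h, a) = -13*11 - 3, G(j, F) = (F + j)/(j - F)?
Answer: -23349/2 ≈ -11675.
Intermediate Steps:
G(j, F) = (F + j)/(j - F)
A(h, a) = -73/2 (A(h, a) = (-13*11 - 3)/4 = (-143 - 3)/4 = (¼)*(-146) = -73/2)
-11638 + A(10*2, G(-2, 9)) = -11638 - 73/2 = -23349/2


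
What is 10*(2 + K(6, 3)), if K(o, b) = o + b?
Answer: 110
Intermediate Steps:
K(o, b) = b + o
10*(2 + K(6, 3)) = 10*(2 + (3 + 6)) = 10*(2 + 9) = 10*11 = 110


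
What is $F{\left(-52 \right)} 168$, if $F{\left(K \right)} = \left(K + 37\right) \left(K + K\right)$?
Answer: $262080$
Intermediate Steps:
$F{\left(K \right)} = 2 K \left(37 + K\right)$ ($F{\left(K \right)} = \left(37 + K\right) 2 K = 2 K \left(37 + K\right)$)
$F{\left(-52 \right)} 168 = 2 \left(-52\right) \left(37 - 52\right) 168 = 2 \left(-52\right) \left(-15\right) 168 = 1560 \cdot 168 = 262080$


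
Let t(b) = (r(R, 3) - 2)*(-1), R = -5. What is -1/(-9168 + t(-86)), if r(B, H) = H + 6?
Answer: 1/9175 ≈ 0.00010899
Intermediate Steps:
r(B, H) = 6 + H
t(b) = -7 (t(b) = ((6 + 3) - 2)*(-1) = (9 - 2)*(-1) = 7*(-1) = -7)
-1/(-9168 + t(-86)) = -1/(-9168 - 7) = -1/(-9175) = -1*(-1/9175) = 1/9175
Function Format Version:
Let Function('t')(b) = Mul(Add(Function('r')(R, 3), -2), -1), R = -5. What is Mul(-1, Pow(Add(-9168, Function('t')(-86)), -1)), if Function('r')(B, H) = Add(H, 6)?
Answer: Rational(1, 9175) ≈ 0.00010899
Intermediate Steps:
Function('r')(B, H) = Add(6, H)
Function('t')(b) = -7 (Function('t')(b) = Mul(Add(Add(6, 3), -2), -1) = Mul(Add(9, -2), -1) = Mul(7, -1) = -7)
Mul(-1, Pow(Add(-9168, Function('t')(-86)), -1)) = Mul(-1, Pow(Add(-9168, -7), -1)) = Mul(-1, Pow(-9175, -1)) = Mul(-1, Rational(-1, 9175)) = Rational(1, 9175)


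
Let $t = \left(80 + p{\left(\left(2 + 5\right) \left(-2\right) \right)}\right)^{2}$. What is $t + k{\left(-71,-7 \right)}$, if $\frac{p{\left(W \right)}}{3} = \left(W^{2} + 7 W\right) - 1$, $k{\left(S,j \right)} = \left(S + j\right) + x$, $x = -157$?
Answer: $137406$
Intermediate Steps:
$k{\left(S,j \right)} = -157 + S + j$ ($k{\left(S,j \right)} = \left(S + j\right) - 157 = -157 + S + j$)
$p{\left(W \right)} = -3 + 3 W^{2} + 21 W$ ($p{\left(W \right)} = 3 \left(\left(W^{2} + 7 W\right) - 1\right) = 3 \left(-1 + W^{2} + 7 W\right) = -3 + 3 W^{2} + 21 W$)
$t = 137641$ ($t = \left(80 + \left(-3 + 3 \left(\left(2 + 5\right) \left(-2\right)\right)^{2} + 21 \left(2 + 5\right) \left(-2\right)\right)\right)^{2} = \left(80 + \left(-3 + 3 \left(7 \left(-2\right)\right)^{2} + 21 \cdot 7 \left(-2\right)\right)\right)^{2} = \left(80 + \left(-3 + 3 \left(-14\right)^{2} + 21 \left(-14\right)\right)\right)^{2} = \left(80 - -291\right)^{2} = \left(80 + 291\right)^{2} = 371^{2} = 137641$)
$t + k{\left(-71,-7 \right)} = 137641 - 235 = 137406$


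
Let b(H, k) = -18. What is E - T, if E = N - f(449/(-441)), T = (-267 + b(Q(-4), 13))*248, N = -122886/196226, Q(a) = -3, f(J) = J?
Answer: 3058187392814/43267833 ≈ 70680.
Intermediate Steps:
N = -61443/98113 (N = -122886*1/196226 = -61443/98113 ≈ -0.62625)
T = -70680 (T = (-267 - 18)*248 = -285*248 = -70680)
E = 16956374/43267833 (E = -61443/98113 - 449/(-441) = -61443/98113 - 449*(-1)/441 = -61443/98113 - 1*(-449/441) = -61443/98113 + 449/441 = 16956374/43267833 ≈ 0.39189)
E - T = 16956374/43267833 - 1*(-70680) = 16956374/43267833 + 70680 = 3058187392814/43267833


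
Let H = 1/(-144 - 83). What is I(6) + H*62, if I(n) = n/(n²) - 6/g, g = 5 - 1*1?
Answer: -1094/681 ≈ -1.6065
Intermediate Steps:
g = 4 (g = 5 - 1 = 4)
H = -1/227 (H = 1/(-227) = -1/227 ≈ -0.0044053)
I(n) = -3/2 + 1/n (I(n) = n/(n²) - 6/4 = n/n² - 6*¼ = 1/n - 3/2 = -3/2 + 1/n)
I(6) + H*62 = (-3/2 + 1/6) - 1/227*62 = (-3/2 + ⅙) - 62/227 = -4/3 - 62/227 = -1094/681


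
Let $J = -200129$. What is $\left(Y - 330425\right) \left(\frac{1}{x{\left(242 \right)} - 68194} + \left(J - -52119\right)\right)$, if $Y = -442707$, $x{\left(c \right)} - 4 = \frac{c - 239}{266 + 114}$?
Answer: $\frac{2965165542049292200}{25912197} \approx 1.1443 \cdot 10^{11}$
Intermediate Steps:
$x{\left(c \right)} = \frac{1281}{380} + \frac{c}{380}$ ($x{\left(c \right)} = 4 + \frac{c - 239}{266 + 114} = 4 + \frac{-239 + c}{380} = 4 + \left(-239 + c\right) \frac{1}{380} = 4 + \left(- \frac{239}{380} + \frac{c}{380}\right) = \frac{1281}{380} + \frac{c}{380}$)
$\left(Y - 330425\right) \left(\frac{1}{x{\left(242 \right)} - 68194} + \left(J - -52119\right)\right) = \left(-442707 - 330425\right) \left(\frac{1}{\left(\frac{1281}{380} + \frac{1}{380} \cdot 242\right) - 68194} - 148010\right) = - 773132 \left(\frac{1}{\left(\frac{1281}{380} + \frac{121}{190}\right) - 68194} + \left(-200129 + 52119\right)\right) = - 773132 \left(\frac{1}{\frac{1523}{380} - 68194} - 148010\right) = - 773132 \left(\frac{1}{- \frac{25912197}{380}} - 148010\right) = - 773132 \left(- \frac{380}{25912197} - 148010\right) = \left(-773132\right) \left(- \frac{3835264278350}{25912197}\right) = \frac{2965165542049292200}{25912197}$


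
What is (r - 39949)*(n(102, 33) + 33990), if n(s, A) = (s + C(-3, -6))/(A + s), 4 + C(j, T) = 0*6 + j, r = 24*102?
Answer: -34416505249/27 ≈ -1.2747e+9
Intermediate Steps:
r = 2448
C(j, T) = -4 + j (C(j, T) = -4 + (0*6 + j) = -4 + (0 + j) = -4 + j)
n(s, A) = (-7 + s)/(A + s) (n(s, A) = (s + (-4 - 3))/(A + s) = (s - 7)/(A + s) = (-7 + s)/(A + s))
(r - 39949)*(n(102, 33) + 33990) = (2448 - 39949)*((-7 + 102)/(33 + 102) + 33990) = -37501*(95/135 + 33990) = -37501*((1/135)*95 + 33990) = -37501*(19/27 + 33990) = -37501*917749/27 = -34416505249/27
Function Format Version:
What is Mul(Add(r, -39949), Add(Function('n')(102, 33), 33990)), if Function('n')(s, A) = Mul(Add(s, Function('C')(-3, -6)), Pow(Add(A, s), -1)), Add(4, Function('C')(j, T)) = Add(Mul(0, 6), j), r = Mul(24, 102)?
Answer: Rational(-34416505249, 27) ≈ -1.2747e+9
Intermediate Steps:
r = 2448
Function('C')(j, T) = Add(-4, j) (Function('C')(j, T) = Add(-4, Add(Mul(0, 6), j)) = Add(-4, Add(0, j)) = Add(-4, j))
Function('n')(s, A) = Mul(Pow(Add(A, s), -1), Add(-7, s)) (Function('n')(s, A) = Mul(Add(s, Add(-4, -3)), Pow(Add(A, s), -1)) = Mul(Add(s, -7), Pow(Add(A, s), -1)) = Mul(Add(-7, s), Pow(Add(A, s), -1)) = Mul(Pow(Add(A, s), -1), Add(-7, s)))
Mul(Add(r, -39949), Add(Function('n')(102, 33), 33990)) = Mul(Add(2448, -39949), Add(Mul(Pow(Add(33, 102), -1), Add(-7, 102)), 33990)) = Mul(-37501, Add(Mul(Pow(135, -1), 95), 33990)) = Mul(-37501, Add(Mul(Rational(1, 135), 95), 33990)) = Mul(-37501, Add(Rational(19, 27), 33990)) = Mul(-37501, Rational(917749, 27)) = Rational(-34416505249, 27)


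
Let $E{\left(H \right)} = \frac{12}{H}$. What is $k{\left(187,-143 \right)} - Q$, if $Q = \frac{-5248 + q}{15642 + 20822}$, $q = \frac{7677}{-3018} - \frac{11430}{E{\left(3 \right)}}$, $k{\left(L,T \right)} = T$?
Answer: $- \frac{1309370355}{9170696} \approx -142.78$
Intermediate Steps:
$q = - \frac{1438602}{503}$ ($q = \frac{7677}{-3018} - \frac{11430}{12 \cdot \frac{1}{3}} = 7677 \left(- \frac{1}{3018}\right) - \frac{11430}{12 \cdot \frac{1}{3}} = - \frac{2559}{1006} - \frac{11430}{4} = - \frac{2559}{1006} - \frac{5715}{2} = - \frac{1438602}{503} \approx -2860.0$)
$Q = - \frac{2039173}{9170696}$ ($Q = \frac{-5248 - \frac{1438602}{503}}{15642 + 20822} = - \frac{4078346}{503 \cdot 36464} = \left(- \frac{4078346}{503}\right) \frac{1}{36464} = - \frac{2039173}{9170696} \approx -0.22236$)
$k{\left(187,-143 \right)} - Q = -143 - - \frac{2039173}{9170696} = -143 + \frac{2039173}{9170696} = - \frac{1309370355}{9170696}$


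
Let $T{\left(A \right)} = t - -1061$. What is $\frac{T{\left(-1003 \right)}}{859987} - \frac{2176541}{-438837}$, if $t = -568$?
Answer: $\frac{1872013311608}{377394115119} \approx 4.9604$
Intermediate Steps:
$T{\left(A \right)} = 493$ ($T{\left(A \right)} = -568 - -1061 = -568 + 1061 = 493$)
$\frac{T{\left(-1003 \right)}}{859987} - \frac{2176541}{-438837} = \frac{493}{859987} - \frac{2176541}{-438837} = 493 \cdot \frac{1}{859987} - - \frac{2176541}{438837} = \frac{493}{859987} + \frac{2176541}{438837} = \frac{1872013311608}{377394115119}$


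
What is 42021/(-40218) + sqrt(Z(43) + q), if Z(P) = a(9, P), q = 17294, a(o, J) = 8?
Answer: -14007/13406 + sqrt(17302) ≈ 130.49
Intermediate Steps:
Z(P) = 8
42021/(-40218) + sqrt(Z(43) + q) = 42021/(-40218) + sqrt(8 + 17294) = 42021*(-1/40218) + sqrt(17302) = -14007/13406 + sqrt(17302)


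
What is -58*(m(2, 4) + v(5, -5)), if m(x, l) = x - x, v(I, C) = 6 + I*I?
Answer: -1798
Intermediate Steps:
v(I, C) = 6 + I²
m(x, l) = 0
-58*(m(2, 4) + v(5, -5)) = -58*(0 + (6 + 5²)) = -58*(0 + (6 + 25)) = -58*(0 + 31) = -58*31 = -1798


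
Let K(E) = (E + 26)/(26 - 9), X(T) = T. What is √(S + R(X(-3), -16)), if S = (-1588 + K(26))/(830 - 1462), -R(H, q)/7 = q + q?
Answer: 390*√2686/1343 ≈ 15.050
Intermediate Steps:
R(H, q) = -14*q (R(H, q) = -7*(q + q) = -14*q)
K(E) = 26/17 + E/17 (K(E) = (26 + E)/17 = (26 + E)*(1/17) = 26/17 + E/17)
S = 3368/1343 (S = (-1588 + (26/17 + (1/17)*26))/(830 - 1462) = (-1588 + (26/17 + 26/17))/(-632) = (-1588 + 52/17)*(-1/632) = -26944/17*(-1/632) = 3368/1343 ≈ 2.5078)
√(S + R(X(-3), -16)) = √(3368/1343 - 14*(-16)) = √(3368/1343 + 224) = √(304200/1343) = 390*√2686/1343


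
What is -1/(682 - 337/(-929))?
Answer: -929/633915 ≈ -0.0014655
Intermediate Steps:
-1/(682 - 337/(-929)) = -1/(682 - 337*(-1/929)) = -1/(682 + 337/929) = -1/633915/929 = -1*929/633915 = -929/633915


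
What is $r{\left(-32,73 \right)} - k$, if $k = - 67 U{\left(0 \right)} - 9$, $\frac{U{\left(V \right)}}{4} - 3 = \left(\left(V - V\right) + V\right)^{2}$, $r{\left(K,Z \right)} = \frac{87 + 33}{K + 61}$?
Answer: $\frac{23697}{29} \approx 817.14$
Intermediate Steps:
$r{\left(K,Z \right)} = \frac{120}{61 + K}$
$U{\left(V \right)} = 12 + 4 V^{2}$ ($U{\left(V \right)} = 12 + 4 \left(\left(V - V\right) + V\right)^{2} = 12 + 4 \left(0 + V\right)^{2} = 12 + 4 V^{2}$)
$k = -813$ ($k = - 67 \left(12 + 4 \cdot 0^{2}\right) - 9 = - 67 \left(12 + 4 \cdot 0\right) - 9 = - 67 \left(12 + 0\right) - 9 = \left(-67\right) 12 - 9 = -804 - 9 = -813$)
$r{\left(-32,73 \right)} - k = \frac{120}{61 - 32} - -813 = \frac{120}{29} + 813 = \frac{23697}{29}$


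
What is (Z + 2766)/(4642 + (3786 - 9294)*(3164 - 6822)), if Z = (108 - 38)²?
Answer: 3833/10076453 ≈ 0.00038039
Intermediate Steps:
Z = 4900 (Z = 70² = 4900)
(Z + 2766)/(4642 + (3786 - 9294)*(3164 - 6822)) = (4900 + 2766)/(4642 + (3786 - 9294)*(3164 - 6822)) = 7666/(4642 - 5508*(-3658)) = 7666/(4642 + 20148264) = 7666/20152906 = 7666*(1/20152906) = 3833/10076453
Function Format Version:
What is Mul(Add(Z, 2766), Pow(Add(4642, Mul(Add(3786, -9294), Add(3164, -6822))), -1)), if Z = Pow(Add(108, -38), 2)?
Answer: Rational(3833, 10076453) ≈ 0.00038039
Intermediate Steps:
Z = 4900 (Z = Pow(70, 2) = 4900)
Mul(Add(Z, 2766), Pow(Add(4642, Mul(Add(3786, -9294), Add(3164, -6822))), -1)) = Mul(Add(4900, 2766), Pow(Add(4642, Mul(Add(3786, -9294), Add(3164, -6822))), -1)) = Mul(7666, Pow(Add(4642, Mul(-5508, -3658)), -1)) = Mul(7666, Pow(Add(4642, 20148264), -1)) = Mul(7666, Pow(20152906, -1)) = Mul(7666, Rational(1, 20152906)) = Rational(3833, 10076453)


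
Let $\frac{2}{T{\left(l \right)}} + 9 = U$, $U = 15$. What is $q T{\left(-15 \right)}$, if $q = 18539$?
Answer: $\frac{18539}{3} \approx 6179.7$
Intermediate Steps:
$T{\left(l \right)} = \frac{1}{3}$ ($T{\left(l \right)} = \frac{2}{-9 + 15} = \frac{2}{6} = 2 \cdot \frac{1}{6} = \frac{1}{3}$)
$q T{\left(-15 \right)} = 18539 \cdot \frac{1}{3} = \frac{18539}{3}$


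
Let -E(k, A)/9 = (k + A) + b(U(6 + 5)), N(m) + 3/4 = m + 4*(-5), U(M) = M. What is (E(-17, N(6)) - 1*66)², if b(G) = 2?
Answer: 651249/16 ≈ 40703.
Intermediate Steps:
N(m) = -83/4 + m (N(m) = -¾ + (m + 4*(-5)) = -¾ + (m - 20) = -¾ + (-20 + m) = -83/4 + m)
E(k, A) = -18 - 9*A - 9*k (E(k, A) = -9*((k + A) + 2) = -9*((A + k) + 2) = -9*(2 + A + k) = -18 - 9*A - 9*k)
(E(-17, N(6)) - 1*66)² = ((-18 - 9*(-83/4 + 6) - 9*(-17)) - 1*66)² = ((-18 - 9*(-59/4) + 153) - 66)² = ((-18 + 531/4 + 153) - 66)² = (1071/4 - 66)² = (807/4)² = 651249/16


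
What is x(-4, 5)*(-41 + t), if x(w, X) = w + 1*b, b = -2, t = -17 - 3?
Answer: 366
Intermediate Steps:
t = -20
x(w, X) = -2 + w (x(w, X) = w + 1*(-2) = w - 2 = -2 + w)
x(-4, 5)*(-41 + t) = (-2 - 4)*(-41 - 20) = -6*(-61) = 366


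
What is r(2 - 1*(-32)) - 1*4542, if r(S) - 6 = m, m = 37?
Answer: -4499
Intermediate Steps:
r(S) = 43 (r(S) = 6 + 37 = 43)
r(2 - 1*(-32)) - 1*4542 = 43 - 1*4542 = 43 - 4542 = -4499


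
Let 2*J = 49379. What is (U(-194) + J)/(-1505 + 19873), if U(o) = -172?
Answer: 7005/5248 ≈ 1.3348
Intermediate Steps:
J = 49379/2 (J = (½)*49379 = 49379/2 ≈ 24690.)
(U(-194) + J)/(-1505 + 19873) = (-172 + 49379/2)/(-1505 + 19873) = (49035/2)/18368 = (49035/2)*(1/18368) = 7005/5248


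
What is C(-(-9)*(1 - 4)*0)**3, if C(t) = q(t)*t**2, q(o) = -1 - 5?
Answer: 0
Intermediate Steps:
q(o) = -6
C(t) = -6*t**2
C(-(-9)*(1 - 4)*0)**3 = (-6*(-(-9)*(1 - 4)*0)**2)**3 = (-6*(-(-9)*(-3)*0)**2)**3 = (-6*(-3*9*0)**2)**3 = (-6*(-27*0)**2)**3 = (-6*0**2)**3 = (-6*0)**3 = 0**3 = 0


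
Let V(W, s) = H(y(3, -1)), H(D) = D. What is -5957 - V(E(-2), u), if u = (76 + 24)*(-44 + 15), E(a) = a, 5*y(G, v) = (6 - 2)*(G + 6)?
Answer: -29821/5 ≈ -5964.2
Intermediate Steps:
y(G, v) = 24/5 + 4*G/5 (y(G, v) = ((6 - 2)*(G + 6))/5 = (4*(6 + G))/5 = (24 + 4*G)/5 = 24/5 + 4*G/5)
u = -2900 (u = 100*(-29) = -2900)
V(W, s) = 36/5 (V(W, s) = 24/5 + (4/5)*3 = 24/5 + 12/5 = 36/5)
-5957 - V(E(-2), u) = -5957 - 1*36/5 = -5957 - 36/5 = -29821/5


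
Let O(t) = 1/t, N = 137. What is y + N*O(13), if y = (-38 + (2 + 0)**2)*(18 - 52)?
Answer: 15165/13 ≈ 1166.5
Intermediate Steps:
y = 1156 (y = (-38 + 2**2)*(-34) = (-38 + 4)*(-34) = -34*(-34) = 1156)
y + N*O(13) = 1156 + 137/13 = 15165/13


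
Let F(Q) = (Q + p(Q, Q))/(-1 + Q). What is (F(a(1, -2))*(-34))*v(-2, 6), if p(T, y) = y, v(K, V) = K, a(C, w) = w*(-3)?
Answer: 816/5 ≈ 163.20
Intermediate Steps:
a(C, w) = -3*w
F(Q) = 2*Q/(-1 + Q) (F(Q) = (Q + Q)/(-1 + Q) = (2*Q)/(-1 + Q) = 2*Q/(-1 + Q))
(F(a(1, -2))*(-34))*v(-2, 6) = ((2*(-3*(-2))/(-1 - 3*(-2)))*(-34))*(-2) = ((2*6/(-1 + 6))*(-34))*(-2) = ((2*6/5)*(-34))*(-2) = ((2*6*(⅕))*(-34))*(-2) = ((12/5)*(-34))*(-2) = -408/5*(-2) = 816/5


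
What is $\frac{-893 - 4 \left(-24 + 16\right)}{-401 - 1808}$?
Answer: $\frac{861}{2209} \approx 0.38977$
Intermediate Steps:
$\frac{-893 - 4 \left(-24 + 16\right)}{-401 - 1808} = \frac{-893 - -32}{-2209} = \left(-893 + 32\right) \left(- \frac{1}{2209}\right) = \left(-861\right) \left(- \frac{1}{2209}\right) = \frac{861}{2209}$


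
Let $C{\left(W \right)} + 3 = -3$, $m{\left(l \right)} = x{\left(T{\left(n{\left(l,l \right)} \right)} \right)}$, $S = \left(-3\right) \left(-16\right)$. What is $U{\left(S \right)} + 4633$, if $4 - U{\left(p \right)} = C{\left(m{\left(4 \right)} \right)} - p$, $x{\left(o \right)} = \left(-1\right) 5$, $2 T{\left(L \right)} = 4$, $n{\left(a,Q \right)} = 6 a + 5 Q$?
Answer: $4691$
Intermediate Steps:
$n{\left(a,Q \right)} = 5 Q + 6 a$
$T{\left(L \right)} = 2$ ($T{\left(L \right)} = \frac{1}{2} \cdot 4 = 2$)
$x{\left(o \right)} = -5$
$S = 48$
$m{\left(l \right)} = -5$
$C{\left(W \right)} = -6$ ($C{\left(W \right)} = -3 - 3 = -6$)
$U{\left(p \right)} = 10 + p$ ($U{\left(p \right)} = 4 - \left(-6 - p\right) = 4 + \left(6 + p\right) = 10 + p$)
$U{\left(S \right)} + 4633 = \left(10 + 48\right) + 4633 = 58 + 4633 = 4691$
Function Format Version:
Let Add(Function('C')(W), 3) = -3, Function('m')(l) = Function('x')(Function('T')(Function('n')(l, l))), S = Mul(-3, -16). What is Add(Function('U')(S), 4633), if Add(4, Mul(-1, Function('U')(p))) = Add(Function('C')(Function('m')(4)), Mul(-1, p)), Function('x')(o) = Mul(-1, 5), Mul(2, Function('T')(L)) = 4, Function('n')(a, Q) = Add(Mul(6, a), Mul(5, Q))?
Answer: 4691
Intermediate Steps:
Function('n')(a, Q) = Add(Mul(5, Q), Mul(6, a))
Function('T')(L) = 2 (Function('T')(L) = Mul(Rational(1, 2), 4) = 2)
Function('x')(o) = -5
S = 48
Function('m')(l) = -5
Function('C')(W) = -6 (Function('C')(W) = Add(-3, -3) = -6)
Function('U')(p) = Add(10, p) (Function('U')(p) = Add(4, Mul(-1, Add(-6, Mul(-1, p)))) = Add(4, Add(6, p)) = Add(10, p))
Add(Function('U')(S), 4633) = Add(Add(10, 48), 4633) = Add(58, 4633) = 4691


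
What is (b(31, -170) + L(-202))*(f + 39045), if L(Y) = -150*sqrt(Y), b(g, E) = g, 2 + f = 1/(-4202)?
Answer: 5085819235/4202 - 12304401375*I*sqrt(202)/2101 ≈ 1.2103e+6 - 8.3236e+7*I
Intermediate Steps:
f = -8405/4202 (f = -2 + 1/(-4202) = -2 - 1/4202 = -8405/4202 ≈ -2.0002)
(b(31, -170) + L(-202))*(f + 39045) = (31 - 150*I*sqrt(202))*(-8405/4202 + 39045) = (31 - 150*I*sqrt(202))*(164058685/4202) = 5085819235/4202 - 12304401375*I*sqrt(202)/2101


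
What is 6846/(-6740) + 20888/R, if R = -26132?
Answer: -39960599/22016210 ≈ -1.8151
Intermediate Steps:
6846/(-6740) + 20888/R = 6846/(-6740) + 20888/(-26132) = 6846*(-1/6740) + 20888*(-1/26132) = -3423/3370 - 5222/6533 = -39960599/22016210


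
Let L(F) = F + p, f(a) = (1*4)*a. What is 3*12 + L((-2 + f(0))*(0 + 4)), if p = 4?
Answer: 32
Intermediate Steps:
f(a) = 4*a
L(F) = 4 + F (L(F) = F + 4 = 4 + F)
3*12 + L((-2 + f(0))*(0 + 4)) = 3*12 + (4 + (-2 + 4*0)*(0 + 4)) = 36 + (4 + (-2 + 0)*4) = 36 + (4 - 2*4) = 36 + (4 - 8) = 36 - 4 = 32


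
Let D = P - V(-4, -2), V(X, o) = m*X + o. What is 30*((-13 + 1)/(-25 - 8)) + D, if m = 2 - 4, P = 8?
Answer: 142/11 ≈ 12.909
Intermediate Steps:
m = -2
V(X, o) = o - 2*X (V(X, o) = -2*X + o = o - 2*X)
D = 2 (D = 8 - (-2 - 2*(-4)) = 8 - (-2 + 8) = 8 - 1*6 = 8 - 6 = 2)
30*((-13 + 1)/(-25 - 8)) + D = 30*((-13 + 1)/(-25 - 8)) + 2 = 30*(-12/(-33)) + 2 = 30*(-12*(-1/33)) + 2 = 30*(4/11) + 2 = 120/11 + 2 = 142/11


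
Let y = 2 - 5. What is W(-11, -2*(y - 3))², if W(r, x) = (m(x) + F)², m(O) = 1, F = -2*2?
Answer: 81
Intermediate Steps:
F = -4
y = -3
W(r, x) = 9 (W(r, x) = (1 - 4)² = (-3)² = 9)
W(-11, -2*(y - 3))² = 9² = 81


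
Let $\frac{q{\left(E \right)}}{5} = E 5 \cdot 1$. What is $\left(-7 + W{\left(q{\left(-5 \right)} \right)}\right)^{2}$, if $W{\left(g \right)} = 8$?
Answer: $1$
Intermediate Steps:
$q{\left(E \right)} = 25 E$ ($q{\left(E \right)} = 5 E 5 \cdot 1 = 5 \cdot 5 E 1 = 5 \cdot 5 E = 25 E$)
$\left(-7 + W{\left(q{\left(-5 \right)} \right)}\right)^{2} = \left(-7 + 8\right)^{2} = 1^{2} = 1$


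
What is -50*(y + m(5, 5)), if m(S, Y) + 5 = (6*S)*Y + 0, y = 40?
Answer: -9250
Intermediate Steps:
m(S, Y) = -5 + 6*S*Y (m(S, Y) = -5 + ((6*S)*Y + 0) = -5 + (6*S*Y + 0) = -5 + 6*S*Y)
-50*(y + m(5, 5)) = -50*(40 + (-5 + 6*5*5)) = -50*(40 + (-5 + 150)) = -50*(40 + 145) = -50*185 = -9250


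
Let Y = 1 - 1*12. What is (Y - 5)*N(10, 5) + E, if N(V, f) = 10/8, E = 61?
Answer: 41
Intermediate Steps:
Y = -11 (Y = 1 - 12 = -11)
N(V, f) = 5/4 (N(V, f) = 10*(⅛) = 5/4)
(Y - 5)*N(10, 5) + E = (-11 - 5)*(5/4) + 61 = -16*5/4 + 61 = -20 + 61 = 41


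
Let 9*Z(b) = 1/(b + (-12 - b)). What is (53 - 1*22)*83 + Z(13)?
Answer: 277883/108 ≈ 2573.0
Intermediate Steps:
Z(b) = -1/108 (Z(b) = 1/(9*(b + (-12 - b))) = (1/9)/(-12) = (1/9)*(-1/12) = -1/108)
(53 - 1*22)*83 + Z(13) = (53 - 1*22)*83 - 1/108 = (53 - 22)*83 - 1/108 = 31*83 - 1/108 = 2573 - 1/108 = 277883/108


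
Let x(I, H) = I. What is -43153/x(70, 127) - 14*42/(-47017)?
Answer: -2028883441/3291190 ≈ -616.46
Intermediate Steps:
-43153/x(70, 127) - 14*42/(-47017) = -43153/70 - 14*42/(-47017) = -43153*1/70 - 588*(-1/47017) = -43153/70 + 588/47017 = -2028883441/3291190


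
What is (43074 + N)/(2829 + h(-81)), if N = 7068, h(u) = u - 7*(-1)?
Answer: 50142/2755 ≈ 18.200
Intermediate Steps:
h(u) = 7 + u (h(u) = u + 7 = 7 + u)
(43074 + N)/(2829 + h(-81)) = (43074 + 7068)/(2829 + (7 - 81)) = 50142/(2829 - 74) = 50142/2755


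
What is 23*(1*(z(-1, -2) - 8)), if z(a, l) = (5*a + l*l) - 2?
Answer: -253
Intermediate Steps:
z(a, l) = -2 + l² + 5*a (z(a, l) = (5*a + l²) - 2 = (l² + 5*a) - 2 = -2 + l² + 5*a)
23*(1*(z(-1, -2) - 8)) = 23*(1*((-2 + (-2)² + 5*(-1)) - 8)) = 23*(1*((-2 + 4 - 5) - 8)) = 23*(1*(-3 - 8)) = 23*(1*(-11)) = 23*(-11) = -253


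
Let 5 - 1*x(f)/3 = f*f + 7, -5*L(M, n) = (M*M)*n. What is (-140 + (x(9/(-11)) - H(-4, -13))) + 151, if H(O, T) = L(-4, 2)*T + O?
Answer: -46106/605 ≈ -76.208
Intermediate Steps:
L(M, n) = -n*M**2/5 (L(M, n) = -M*M*n/5 = -M**2*n/5 = -n*M**2/5)
H(O, T) = O - 32*T/5 (H(O, T) = (-1/5*2*(-4)**2)*T + O = (-1/5*2*16)*T + O = -32*T/5 + O = O - 32*T/5)
x(f) = -6 - 3*f**2 (x(f) = 15 - 3*(f*f + 7) = 15 - 3*(f**2 + 7) = 15 - 3*(7 + f**2) = 15 + (-21 - 3*f**2) = -6 - 3*f**2)
(-140 + (x(9/(-11)) - H(-4, -13))) + 151 = (-140 + ((-6 - 3*(9/(-11))**2) - (-4 - 32/5*(-13)))) + 151 = (-140 + ((-6 - 3*(9*(-1/11))**2) - (-4 + 416/5))) + 151 = (-140 + ((-6 - 3*(-9/11)**2) - 1*396/5)) + 151 = (-140 + ((-6 - 3*81/121) - 396/5)) + 151 = (-140 + ((-6 - 243/121) - 396/5)) + 151 = (-140 + (-969/121 - 396/5)) + 151 = (-140 - 52761/605) + 151 = -137461/605 + 151 = -46106/605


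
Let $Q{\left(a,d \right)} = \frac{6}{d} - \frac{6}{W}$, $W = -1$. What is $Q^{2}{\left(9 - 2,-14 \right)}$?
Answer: $\frac{1521}{49} \approx 31.041$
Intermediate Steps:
$Q{\left(a,d \right)} = 6 + \frac{6}{d}$ ($Q{\left(a,d \right)} = \frac{6}{d} - \frac{6}{-1} = \frac{6}{d} - -6 = \frac{6}{d} + 6 = 6 + \frac{6}{d}$)
$Q^{2}{\left(9 - 2,-14 \right)} = \left(6 + \frac{6}{-14}\right)^{2} = \left(6 + 6 \left(- \frac{1}{14}\right)\right)^{2} = \left(6 - \frac{3}{7}\right)^{2} = \left(\frac{39}{7}\right)^{2} = \frac{1521}{49}$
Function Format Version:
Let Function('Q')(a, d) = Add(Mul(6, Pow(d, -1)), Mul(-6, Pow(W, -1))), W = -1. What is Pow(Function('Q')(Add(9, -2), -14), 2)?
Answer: Rational(1521, 49) ≈ 31.041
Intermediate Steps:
Function('Q')(a, d) = Add(6, Mul(6, Pow(d, -1))) (Function('Q')(a, d) = Add(Mul(6, Pow(d, -1)), Mul(-6, Pow(-1, -1))) = Add(Mul(6, Pow(d, -1)), Mul(-6, -1)) = Add(Mul(6, Pow(d, -1)), 6) = Add(6, Mul(6, Pow(d, -1))))
Pow(Function('Q')(Add(9, -2), -14), 2) = Pow(Add(6, Mul(6, Pow(-14, -1))), 2) = Pow(Add(6, Mul(6, Rational(-1, 14))), 2) = Pow(Add(6, Rational(-3, 7)), 2) = Pow(Rational(39, 7), 2) = Rational(1521, 49)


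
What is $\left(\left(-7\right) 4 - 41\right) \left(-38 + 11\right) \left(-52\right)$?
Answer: $-96876$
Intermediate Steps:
$\left(\left(-7\right) 4 - 41\right) \left(-38 + 11\right) \left(-52\right) = \left(-28 - 41\right) \left(-27\right) \left(-52\right) = \left(-69\right) \left(-27\right) \left(-52\right) = 1863 \left(-52\right) = -96876$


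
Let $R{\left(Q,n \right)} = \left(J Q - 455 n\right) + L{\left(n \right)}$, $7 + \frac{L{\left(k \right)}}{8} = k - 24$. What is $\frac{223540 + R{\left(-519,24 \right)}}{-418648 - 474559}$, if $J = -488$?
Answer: $- \frac{66548}{127601} \approx -0.52153$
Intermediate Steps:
$L{\left(k \right)} = -248 + 8 k$ ($L{\left(k \right)} = -56 + 8 \left(k - 24\right) = -56 + 8 \left(-24 + k\right) = -56 + \left(-192 + 8 k\right) = -248 + 8 k$)
$R{\left(Q,n \right)} = -248 - 488 Q - 447 n$ ($R{\left(Q,n \right)} = \left(- 488 Q - 455 n\right) + \left(-248 + 8 n\right) = -248 - 488 Q - 447 n$)
$\frac{223540 + R{\left(-519,24 \right)}}{-418648 - 474559} = \frac{223540 - -242296}{-418648 - 474559} = \frac{223540 - -242296}{-893207} = \left(223540 + 242296\right) \left(- \frac{1}{893207}\right) = 465836 \left(- \frac{1}{893207}\right) = - \frac{66548}{127601}$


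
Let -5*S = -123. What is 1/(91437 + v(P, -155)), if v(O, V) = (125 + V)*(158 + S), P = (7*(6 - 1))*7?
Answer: 1/85959 ≈ 1.1633e-5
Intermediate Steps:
S = 123/5 (S = -⅕*(-123) = 123/5 ≈ 24.600)
P = 245 (P = (7*5)*7 = 35*7 = 245)
v(O, V) = 22825 + 913*V/5 (v(O, V) = (125 + V)*(158 + 123/5) = (125 + V)*(913/5) = 22825 + 913*V/5)
1/(91437 + v(P, -155)) = 1/(91437 + (22825 + (913/5)*(-155))) = 1/(91437 + (22825 - 28303)) = 1/(91437 - 5478) = 1/85959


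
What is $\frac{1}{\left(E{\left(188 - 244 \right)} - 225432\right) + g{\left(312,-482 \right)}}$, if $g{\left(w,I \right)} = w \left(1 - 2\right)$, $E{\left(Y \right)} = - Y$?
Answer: $- \frac{1}{225688} \approx -4.4309 \cdot 10^{-6}$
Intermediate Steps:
$g{\left(w,I \right)} = - w$ ($g{\left(w,I \right)} = w \left(-1\right) = - w$)
$\frac{1}{\left(E{\left(188 - 244 \right)} - 225432\right) + g{\left(312,-482 \right)}} = \frac{1}{\left(- (188 - 244) - 225432\right) - 312} = \frac{1}{\left(\left(-1\right) \left(-56\right) - 225432\right) - 312} = \frac{1}{\left(56 - 225432\right) - 312} = \frac{1}{-225376 - 312} = \frac{1}{-225688} = - \frac{1}{225688}$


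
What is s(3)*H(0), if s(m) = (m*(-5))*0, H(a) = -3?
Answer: 0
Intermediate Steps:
s(m) = 0 (s(m) = -5*m*0 = 0)
s(3)*H(0) = 0*(-3) = 0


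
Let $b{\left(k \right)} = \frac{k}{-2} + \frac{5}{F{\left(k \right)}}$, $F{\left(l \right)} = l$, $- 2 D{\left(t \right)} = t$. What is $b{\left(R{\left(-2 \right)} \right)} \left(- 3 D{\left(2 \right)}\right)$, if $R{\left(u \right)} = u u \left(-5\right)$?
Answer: $\frac{117}{4} \approx 29.25$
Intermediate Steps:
$D{\left(t \right)} = - \frac{t}{2}$
$R{\left(u \right)} = - 5 u^{2}$ ($R{\left(u \right)} = u^{2} \left(-5\right) = - 5 u^{2}$)
$b{\left(k \right)} = \frac{5}{k} - \frac{k}{2}$ ($b{\left(k \right)} = \frac{k}{-2} + \frac{5}{k} = k \left(- \frac{1}{2}\right) + \frac{5}{k} = - \frac{k}{2} + \frac{5}{k} = \frac{5}{k} - \frac{k}{2}$)
$b{\left(R{\left(-2 \right)} \right)} \left(- 3 D{\left(2 \right)}\right) = \left(\frac{5}{\left(-5\right) \left(-2\right)^{2}} - \frac{\left(-5\right) \left(-2\right)^{2}}{2}\right) \left(- 3 \left(\left(- \frac{1}{2}\right) 2\right)\right) = \left(\frac{5}{\left(-5\right) 4} - \frac{\left(-5\right) 4}{2}\right) \left(\left(-3\right) \left(-1\right)\right) = \left(\frac{5}{-20} - -10\right) 3 = \left(5 \left(- \frac{1}{20}\right) + 10\right) 3 = \left(- \frac{1}{4} + 10\right) 3 = \frac{39}{4} \cdot 3 = \frac{117}{4}$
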